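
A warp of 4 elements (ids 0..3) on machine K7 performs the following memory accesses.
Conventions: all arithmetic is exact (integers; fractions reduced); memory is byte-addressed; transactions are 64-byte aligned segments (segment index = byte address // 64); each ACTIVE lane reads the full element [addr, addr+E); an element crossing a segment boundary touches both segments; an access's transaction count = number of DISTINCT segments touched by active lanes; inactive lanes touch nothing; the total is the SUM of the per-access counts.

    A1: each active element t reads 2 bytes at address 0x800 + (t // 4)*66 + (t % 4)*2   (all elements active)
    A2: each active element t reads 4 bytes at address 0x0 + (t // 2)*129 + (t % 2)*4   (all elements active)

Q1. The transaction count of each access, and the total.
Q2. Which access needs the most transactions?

A1: 1 transaction
A2: 2 transactions

Answer: 1,2; total 3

Answer: A2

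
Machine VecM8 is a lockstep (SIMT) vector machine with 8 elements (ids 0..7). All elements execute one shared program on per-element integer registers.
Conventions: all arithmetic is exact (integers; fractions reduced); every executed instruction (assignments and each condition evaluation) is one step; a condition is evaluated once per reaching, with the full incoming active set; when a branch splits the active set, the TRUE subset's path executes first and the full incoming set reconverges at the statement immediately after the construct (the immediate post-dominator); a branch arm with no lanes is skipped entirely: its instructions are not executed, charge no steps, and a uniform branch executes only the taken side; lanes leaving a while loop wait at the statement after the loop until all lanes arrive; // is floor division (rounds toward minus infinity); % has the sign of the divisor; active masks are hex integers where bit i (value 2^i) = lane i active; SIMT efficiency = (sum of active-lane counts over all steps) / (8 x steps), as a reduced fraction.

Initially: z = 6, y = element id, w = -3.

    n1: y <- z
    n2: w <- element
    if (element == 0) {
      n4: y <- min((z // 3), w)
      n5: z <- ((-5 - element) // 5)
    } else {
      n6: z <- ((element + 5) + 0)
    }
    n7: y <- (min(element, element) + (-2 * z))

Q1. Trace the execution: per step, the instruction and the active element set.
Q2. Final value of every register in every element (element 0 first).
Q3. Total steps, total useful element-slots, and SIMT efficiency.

step 0: y <- z                       0xff
step 1: w <- element                 0xff
step 2: eval (element == 0)          0xff
step 3: y <- min((z // 3), w)        0x01
step 4: z <- ((-5 - element) // 5)   0x01
step 5: z <- ((element + 5) + 0)     0xfe
step 6: y <- (min(element, element) + (-2 * z)) 0xff

Answer: 7 steps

z: -1,6,7,8,9,10,11,12
y: 2,-11,-12,-13,-14,-15,-16,-17
w: 0,1,2,3,4,5,6,7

steps = 7; useful = 41; efficiency = 41/56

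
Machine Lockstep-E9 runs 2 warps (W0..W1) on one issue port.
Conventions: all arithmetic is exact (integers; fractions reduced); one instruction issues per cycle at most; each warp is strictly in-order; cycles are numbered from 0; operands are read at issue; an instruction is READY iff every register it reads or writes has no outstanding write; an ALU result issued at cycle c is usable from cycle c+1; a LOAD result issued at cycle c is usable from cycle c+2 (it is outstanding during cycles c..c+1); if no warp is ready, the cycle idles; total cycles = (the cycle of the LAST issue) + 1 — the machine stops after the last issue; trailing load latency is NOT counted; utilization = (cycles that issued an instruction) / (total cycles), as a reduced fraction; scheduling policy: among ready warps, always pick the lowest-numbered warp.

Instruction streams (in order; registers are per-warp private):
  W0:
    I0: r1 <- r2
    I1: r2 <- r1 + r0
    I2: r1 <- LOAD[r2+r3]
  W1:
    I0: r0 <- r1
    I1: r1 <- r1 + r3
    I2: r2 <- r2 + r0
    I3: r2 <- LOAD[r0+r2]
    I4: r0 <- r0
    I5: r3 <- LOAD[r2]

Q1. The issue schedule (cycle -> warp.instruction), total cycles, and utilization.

cycle 0: W0.I0
cycle 1: W0.I1
cycle 2: W0.I2
cycle 3: W1.I0
cycle 4: W1.I1
cycle 5: W1.I2
cycle 6: W1.I3
cycle 7: W1.I4
cycle 8: W1.I5

Answer: 9 cycles, utilization 1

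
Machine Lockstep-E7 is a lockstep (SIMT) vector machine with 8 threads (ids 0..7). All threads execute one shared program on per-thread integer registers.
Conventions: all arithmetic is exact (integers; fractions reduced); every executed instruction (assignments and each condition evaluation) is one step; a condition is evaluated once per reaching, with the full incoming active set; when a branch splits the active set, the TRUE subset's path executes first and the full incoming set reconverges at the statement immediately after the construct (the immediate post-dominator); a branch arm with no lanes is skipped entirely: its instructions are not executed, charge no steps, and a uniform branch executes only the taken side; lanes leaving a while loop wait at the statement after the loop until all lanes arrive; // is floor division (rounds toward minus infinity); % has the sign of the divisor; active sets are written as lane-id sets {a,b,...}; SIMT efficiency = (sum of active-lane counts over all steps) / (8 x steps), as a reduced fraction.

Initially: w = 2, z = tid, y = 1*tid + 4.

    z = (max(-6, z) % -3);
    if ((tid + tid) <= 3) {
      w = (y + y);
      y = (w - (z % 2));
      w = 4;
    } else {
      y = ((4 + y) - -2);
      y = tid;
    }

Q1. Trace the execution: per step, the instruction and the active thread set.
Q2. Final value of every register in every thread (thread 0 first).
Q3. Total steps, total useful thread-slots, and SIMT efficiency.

step 0: z <- (max(-6, z) % -3)       {0,1,2,3,4,5,6,7}
step 1: eval ((tid + tid) <= 3)      {0,1,2,3,4,5,6,7}
step 2: w <- (y + y)                 {0,1}
step 3: y <- (w - (z % 2))           {0,1}
step 4: w <- 4                       {0,1}
step 5: y <- ((4 + y) - -2)          {2,3,4,5,6,7}
step 6: y <- tid                     {2,3,4,5,6,7}

Answer: 7 steps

w: 4,4,2,2,2,2,2,2
z: 0,-2,-1,0,-2,-1,0,-2
y: 8,10,2,3,4,5,6,7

steps = 7; useful = 34; efficiency = 34/56 = 17/28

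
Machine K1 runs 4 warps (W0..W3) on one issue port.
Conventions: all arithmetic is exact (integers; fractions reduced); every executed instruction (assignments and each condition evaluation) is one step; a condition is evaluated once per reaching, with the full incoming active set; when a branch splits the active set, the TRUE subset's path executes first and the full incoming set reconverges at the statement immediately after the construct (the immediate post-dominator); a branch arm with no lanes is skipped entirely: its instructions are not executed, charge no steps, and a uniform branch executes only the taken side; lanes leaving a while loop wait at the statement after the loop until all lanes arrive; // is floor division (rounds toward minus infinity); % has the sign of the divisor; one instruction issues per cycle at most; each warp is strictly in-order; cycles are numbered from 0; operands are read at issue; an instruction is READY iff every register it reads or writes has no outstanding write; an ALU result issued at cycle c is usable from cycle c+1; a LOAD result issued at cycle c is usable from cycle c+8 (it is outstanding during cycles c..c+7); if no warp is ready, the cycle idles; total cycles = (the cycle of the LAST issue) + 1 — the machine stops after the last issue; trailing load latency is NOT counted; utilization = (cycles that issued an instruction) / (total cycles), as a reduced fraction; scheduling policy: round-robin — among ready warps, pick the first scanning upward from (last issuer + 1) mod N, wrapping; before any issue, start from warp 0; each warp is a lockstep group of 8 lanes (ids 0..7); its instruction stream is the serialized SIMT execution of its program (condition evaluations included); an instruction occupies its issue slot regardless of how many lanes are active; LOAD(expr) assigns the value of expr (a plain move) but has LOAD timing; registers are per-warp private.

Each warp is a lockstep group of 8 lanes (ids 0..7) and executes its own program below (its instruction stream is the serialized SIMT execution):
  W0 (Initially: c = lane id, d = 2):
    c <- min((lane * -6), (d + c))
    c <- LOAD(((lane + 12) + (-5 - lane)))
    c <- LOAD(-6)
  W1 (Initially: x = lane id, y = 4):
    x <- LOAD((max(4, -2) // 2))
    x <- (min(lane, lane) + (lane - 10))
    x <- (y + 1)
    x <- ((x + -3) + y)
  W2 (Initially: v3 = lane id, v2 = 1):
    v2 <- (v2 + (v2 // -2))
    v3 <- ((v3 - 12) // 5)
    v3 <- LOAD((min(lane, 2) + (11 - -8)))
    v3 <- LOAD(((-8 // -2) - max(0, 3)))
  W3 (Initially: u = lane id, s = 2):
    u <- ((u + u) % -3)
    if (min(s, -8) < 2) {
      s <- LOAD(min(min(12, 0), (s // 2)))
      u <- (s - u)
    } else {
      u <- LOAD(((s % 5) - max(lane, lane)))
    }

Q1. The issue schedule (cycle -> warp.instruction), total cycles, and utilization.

cycle 0: W0.I0
cycle 1: W1.I0
cycle 2: W2.I0
cycle 3: W3.I0
cycle 4: W0.I1
cycle 5: W2.I1
cycle 6: W3.I1
cycle 7: W2.I2
cycle 8: W3.I2
cycle 9: W1.I1
cycle 10: W1.I2
cycle 11: W1.I3
cycle 12: W0.I2
cycle 13: idle
cycle 14: idle
cycle 15: W2.I3
cycle 16: W3.I3

Answer: 17 cycles, utilization 15/17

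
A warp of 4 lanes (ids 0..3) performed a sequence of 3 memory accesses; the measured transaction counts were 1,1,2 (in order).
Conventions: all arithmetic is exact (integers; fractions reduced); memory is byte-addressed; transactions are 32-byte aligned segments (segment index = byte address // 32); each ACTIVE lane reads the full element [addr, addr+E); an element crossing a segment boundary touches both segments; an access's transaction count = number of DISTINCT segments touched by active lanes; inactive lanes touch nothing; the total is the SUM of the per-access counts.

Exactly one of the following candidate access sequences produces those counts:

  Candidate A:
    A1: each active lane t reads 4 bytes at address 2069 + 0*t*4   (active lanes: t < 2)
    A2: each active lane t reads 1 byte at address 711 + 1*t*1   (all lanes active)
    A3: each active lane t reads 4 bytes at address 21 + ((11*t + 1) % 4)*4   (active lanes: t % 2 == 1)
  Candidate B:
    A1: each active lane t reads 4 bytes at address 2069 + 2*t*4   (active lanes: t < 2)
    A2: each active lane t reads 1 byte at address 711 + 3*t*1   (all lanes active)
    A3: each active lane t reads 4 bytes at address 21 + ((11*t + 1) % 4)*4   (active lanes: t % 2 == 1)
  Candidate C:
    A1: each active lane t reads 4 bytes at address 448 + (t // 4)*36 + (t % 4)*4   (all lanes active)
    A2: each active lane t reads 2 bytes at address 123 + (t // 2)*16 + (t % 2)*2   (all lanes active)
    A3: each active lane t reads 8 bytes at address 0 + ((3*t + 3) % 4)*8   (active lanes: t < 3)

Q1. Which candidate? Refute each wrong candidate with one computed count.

B: A1 gives 2 transactions, not 1
C: A2 gives 2 transactions, not 1
A: all counts match (1,1,2)

Answer: A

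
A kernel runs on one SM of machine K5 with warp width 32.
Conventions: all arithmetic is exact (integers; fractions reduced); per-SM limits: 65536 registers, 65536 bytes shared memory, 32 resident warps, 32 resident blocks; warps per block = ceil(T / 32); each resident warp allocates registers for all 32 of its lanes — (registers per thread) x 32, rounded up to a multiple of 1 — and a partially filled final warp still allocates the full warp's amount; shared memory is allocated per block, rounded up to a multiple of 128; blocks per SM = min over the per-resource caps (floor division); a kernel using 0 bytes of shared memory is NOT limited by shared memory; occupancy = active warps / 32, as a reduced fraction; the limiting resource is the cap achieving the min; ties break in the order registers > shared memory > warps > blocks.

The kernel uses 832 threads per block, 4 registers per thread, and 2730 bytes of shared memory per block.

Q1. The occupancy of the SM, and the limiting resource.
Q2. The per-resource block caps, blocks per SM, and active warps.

Answer: occupancy 13/16, limited by warps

registers: 19 blocks
shared memory: 23 blocks
warps: 1 block
blocks: 32 blocks

Answer: 1 block, 26 active warps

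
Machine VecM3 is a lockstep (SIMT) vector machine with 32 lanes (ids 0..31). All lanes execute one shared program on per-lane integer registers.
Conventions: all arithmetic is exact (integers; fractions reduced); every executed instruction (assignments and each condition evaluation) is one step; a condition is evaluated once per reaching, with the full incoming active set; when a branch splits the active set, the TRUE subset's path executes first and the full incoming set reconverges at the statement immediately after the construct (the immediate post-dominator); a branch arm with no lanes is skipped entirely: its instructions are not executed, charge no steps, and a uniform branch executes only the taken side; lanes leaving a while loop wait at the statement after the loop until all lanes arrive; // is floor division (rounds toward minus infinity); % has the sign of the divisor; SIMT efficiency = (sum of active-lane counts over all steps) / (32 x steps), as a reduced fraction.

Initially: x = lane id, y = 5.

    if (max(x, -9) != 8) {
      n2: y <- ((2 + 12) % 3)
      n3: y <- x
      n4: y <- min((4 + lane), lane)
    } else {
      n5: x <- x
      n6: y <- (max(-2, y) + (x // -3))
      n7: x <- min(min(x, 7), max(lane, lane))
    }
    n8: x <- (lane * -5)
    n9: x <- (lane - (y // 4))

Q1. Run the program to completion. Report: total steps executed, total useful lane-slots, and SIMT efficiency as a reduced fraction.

Answer: 9 steps, 192 useful, 2/3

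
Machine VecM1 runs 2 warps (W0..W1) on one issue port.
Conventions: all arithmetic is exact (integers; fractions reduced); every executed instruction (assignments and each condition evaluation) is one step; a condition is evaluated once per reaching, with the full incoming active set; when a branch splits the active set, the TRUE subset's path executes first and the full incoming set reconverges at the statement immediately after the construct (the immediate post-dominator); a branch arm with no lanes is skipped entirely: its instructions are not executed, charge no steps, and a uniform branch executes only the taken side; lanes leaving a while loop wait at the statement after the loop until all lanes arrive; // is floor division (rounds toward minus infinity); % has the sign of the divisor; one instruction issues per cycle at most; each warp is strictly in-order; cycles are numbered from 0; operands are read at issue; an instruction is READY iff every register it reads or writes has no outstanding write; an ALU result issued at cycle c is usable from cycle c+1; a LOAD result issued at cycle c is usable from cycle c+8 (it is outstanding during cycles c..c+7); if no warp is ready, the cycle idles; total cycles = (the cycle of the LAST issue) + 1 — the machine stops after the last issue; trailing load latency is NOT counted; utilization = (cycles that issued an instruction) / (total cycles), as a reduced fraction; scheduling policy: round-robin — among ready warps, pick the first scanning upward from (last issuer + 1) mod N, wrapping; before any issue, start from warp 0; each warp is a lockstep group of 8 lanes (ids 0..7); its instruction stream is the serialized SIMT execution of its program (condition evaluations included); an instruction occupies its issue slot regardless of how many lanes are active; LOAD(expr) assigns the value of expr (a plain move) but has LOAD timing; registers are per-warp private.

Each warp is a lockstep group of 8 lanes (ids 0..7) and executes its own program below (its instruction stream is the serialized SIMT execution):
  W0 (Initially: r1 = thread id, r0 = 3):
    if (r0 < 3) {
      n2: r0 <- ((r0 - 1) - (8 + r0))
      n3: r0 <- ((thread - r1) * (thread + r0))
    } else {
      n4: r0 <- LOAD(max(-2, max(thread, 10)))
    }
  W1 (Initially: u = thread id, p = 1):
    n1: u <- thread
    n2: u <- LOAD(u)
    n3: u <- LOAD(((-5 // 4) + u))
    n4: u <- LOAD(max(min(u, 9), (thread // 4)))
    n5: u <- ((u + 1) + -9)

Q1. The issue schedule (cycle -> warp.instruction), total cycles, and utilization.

cycle 0: W0.I0
cycle 1: W1.I0
cycle 2: W0.I1
cycle 3: W1.I1
cycle 4: idle
cycle 5: idle
cycle 6: idle
cycle 7: idle
cycle 8: idle
cycle 9: idle
cycle 10: idle
cycle 11: W1.I2
cycle 12: idle
cycle 13: idle
cycle 14: idle
cycle 15: idle
cycle 16: idle
cycle 17: idle
cycle 18: idle
cycle 19: W1.I3
cycle 20: idle
cycle 21: idle
cycle 22: idle
cycle 23: idle
cycle 24: idle
cycle 25: idle
cycle 26: idle
cycle 27: W1.I4

Answer: 28 cycles, utilization 1/4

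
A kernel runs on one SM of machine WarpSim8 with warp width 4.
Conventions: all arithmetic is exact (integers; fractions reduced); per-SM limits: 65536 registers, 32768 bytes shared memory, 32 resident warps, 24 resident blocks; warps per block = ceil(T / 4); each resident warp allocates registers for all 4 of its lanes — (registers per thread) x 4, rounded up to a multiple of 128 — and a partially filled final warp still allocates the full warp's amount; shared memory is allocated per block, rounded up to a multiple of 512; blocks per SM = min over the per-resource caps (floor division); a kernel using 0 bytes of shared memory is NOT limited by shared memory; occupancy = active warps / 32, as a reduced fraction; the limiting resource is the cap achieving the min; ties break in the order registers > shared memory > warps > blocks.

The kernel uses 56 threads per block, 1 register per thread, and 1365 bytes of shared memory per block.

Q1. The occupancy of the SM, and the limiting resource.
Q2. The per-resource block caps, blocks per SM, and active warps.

Answer: occupancy 7/8, limited by warps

registers: 36 blocks
shared memory: 21 blocks
warps: 2 blocks
blocks: 24 blocks

Answer: 2 blocks, 28 active warps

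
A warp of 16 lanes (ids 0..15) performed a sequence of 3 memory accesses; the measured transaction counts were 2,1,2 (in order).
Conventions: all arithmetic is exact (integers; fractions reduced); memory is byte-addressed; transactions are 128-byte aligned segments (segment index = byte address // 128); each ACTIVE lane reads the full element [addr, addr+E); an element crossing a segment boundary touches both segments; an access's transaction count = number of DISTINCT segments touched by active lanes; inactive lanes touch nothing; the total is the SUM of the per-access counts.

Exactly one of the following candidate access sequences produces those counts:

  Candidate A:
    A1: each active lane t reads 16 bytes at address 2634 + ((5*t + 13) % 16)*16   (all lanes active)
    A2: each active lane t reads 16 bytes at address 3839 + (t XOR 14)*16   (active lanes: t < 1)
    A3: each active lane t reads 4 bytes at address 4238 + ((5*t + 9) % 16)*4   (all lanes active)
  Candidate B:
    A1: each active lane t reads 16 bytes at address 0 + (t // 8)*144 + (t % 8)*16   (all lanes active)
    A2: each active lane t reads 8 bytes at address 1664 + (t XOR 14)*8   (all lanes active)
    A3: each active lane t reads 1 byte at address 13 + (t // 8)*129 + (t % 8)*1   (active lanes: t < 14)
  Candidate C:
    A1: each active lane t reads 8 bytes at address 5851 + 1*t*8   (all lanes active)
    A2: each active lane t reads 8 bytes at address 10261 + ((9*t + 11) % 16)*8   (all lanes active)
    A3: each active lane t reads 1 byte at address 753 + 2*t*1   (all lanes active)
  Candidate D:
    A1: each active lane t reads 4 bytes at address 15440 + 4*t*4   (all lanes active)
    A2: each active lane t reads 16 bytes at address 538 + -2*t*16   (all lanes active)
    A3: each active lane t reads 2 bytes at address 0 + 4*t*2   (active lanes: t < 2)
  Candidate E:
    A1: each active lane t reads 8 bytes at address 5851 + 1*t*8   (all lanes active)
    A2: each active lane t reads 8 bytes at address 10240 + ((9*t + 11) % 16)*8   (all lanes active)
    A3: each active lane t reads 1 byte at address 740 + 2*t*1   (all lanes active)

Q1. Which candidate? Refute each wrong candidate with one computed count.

A: A1 gives 3 transactions, not 2
B: A1 gives 3 transactions, not 2
C: A2 gives 2 transactions, not 1
D: A1 gives 3 transactions, not 2
E: all counts match (2,1,2)

Answer: E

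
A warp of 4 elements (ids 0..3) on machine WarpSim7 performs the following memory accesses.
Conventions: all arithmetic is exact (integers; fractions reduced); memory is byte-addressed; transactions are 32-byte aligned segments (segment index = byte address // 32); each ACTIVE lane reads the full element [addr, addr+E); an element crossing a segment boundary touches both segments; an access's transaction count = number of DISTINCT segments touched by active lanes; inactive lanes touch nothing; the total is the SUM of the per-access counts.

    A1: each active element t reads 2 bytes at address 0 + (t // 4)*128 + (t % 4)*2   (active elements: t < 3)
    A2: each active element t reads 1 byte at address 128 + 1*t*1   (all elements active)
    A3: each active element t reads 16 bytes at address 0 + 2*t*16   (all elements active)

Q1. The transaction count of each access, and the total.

A1: 1 transaction
A2: 1 transaction
A3: 4 transactions

Answer: 1,1,4; total 6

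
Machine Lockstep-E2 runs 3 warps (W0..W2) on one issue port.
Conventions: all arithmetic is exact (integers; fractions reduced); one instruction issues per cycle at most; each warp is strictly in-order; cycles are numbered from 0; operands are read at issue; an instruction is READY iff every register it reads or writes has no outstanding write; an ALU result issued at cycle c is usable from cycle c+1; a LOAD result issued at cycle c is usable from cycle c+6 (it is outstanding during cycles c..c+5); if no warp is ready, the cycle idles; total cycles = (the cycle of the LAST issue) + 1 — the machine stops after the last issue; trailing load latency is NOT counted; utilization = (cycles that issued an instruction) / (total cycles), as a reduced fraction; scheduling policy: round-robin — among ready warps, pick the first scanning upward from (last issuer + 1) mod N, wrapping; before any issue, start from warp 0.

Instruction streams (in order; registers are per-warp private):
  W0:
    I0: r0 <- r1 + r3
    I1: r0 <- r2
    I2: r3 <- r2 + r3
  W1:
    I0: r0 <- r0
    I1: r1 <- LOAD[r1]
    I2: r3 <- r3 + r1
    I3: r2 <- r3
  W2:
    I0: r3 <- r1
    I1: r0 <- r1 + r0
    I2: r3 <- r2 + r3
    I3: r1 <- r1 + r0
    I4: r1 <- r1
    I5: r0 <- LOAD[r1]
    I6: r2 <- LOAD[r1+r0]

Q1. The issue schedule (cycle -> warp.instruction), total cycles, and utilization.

cycle 0: W0.I0
cycle 1: W1.I0
cycle 2: W2.I0
cycle 3: W0.I1
cycle 4: W1.I1
cycle 5: W2.I1
cycle 6: W0.I2
cycle 7: W2.I2
cycle 8: W2.I3
cycle 9: W2.I4
cycle 10: W1.I2
cycle 11: W2.I5
cycle 12: W1.I3
cycle 13: idle
cycle 14: idle
cycle 15: idle
cycle 16: idle
cycle 17: W2.I6

Answer: 18 cycles, utilization 7/9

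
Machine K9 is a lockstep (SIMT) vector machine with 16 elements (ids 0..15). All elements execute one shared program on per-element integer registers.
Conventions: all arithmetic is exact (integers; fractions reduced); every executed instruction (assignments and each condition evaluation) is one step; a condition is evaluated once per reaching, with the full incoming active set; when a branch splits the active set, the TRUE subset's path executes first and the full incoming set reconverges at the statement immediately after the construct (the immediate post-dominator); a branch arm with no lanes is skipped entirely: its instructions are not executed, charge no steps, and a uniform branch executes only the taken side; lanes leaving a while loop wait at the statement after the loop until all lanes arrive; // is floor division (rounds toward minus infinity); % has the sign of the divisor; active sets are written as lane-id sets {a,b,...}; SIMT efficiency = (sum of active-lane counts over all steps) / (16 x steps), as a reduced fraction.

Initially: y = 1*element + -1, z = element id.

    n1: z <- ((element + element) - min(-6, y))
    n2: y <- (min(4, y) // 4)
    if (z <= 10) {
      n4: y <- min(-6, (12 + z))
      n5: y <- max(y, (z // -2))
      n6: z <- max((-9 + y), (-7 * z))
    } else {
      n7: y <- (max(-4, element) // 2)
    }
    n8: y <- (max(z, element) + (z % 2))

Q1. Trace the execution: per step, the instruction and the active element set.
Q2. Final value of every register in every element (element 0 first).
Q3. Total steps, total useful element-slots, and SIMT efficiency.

step 0: z <- ((element + element) - min(-6, y)) {0,1,2,3,4,5,6,7,8,9,10,11,12,13,14,15}
step 1: y <- (min(4, y) // 4)        {0,1,2,3,4,5,6,7,8,9,10,11,12,13,14,15}
step 2: eval (z <= 10)               {0,1,2,3,4,5,6,7,8,9,10,11,12,13,14,15}
step 3: y <- min(-6, (12 + z))       {0,1,2}
step 4: y <- max(y, (z // -2))       {0,1,2}
step 5: z <- max((-9 + y), (-7 * z)) {0,1,2}
step 6: y <- (max(-4, element) // 2) {3,4,5,6,7,8,9,10,11,12,13,14,15}
step 7: y <- (max(z, element) + (z % 2)) {0,1,2,3,4,5,6,7,8,9,10,11,12,13,14,15}

Answer: 8 steps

y: 0,2,2,12,14,16,18,20,22,24,26,28,30,32,34,36
z: -12,-13,-14,12,14,16,18,20,22,24,26,28,30,32,34,36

steps = 8; useful = 86; efficiency = 86/128 = 43/64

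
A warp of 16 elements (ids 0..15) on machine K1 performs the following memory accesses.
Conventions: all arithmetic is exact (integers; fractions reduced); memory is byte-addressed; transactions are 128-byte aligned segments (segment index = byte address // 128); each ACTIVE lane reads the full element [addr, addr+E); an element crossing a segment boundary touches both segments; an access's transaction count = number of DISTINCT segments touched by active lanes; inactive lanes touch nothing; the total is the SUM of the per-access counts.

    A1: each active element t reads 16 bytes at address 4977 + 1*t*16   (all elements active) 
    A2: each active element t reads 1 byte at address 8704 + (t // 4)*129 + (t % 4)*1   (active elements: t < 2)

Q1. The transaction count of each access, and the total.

A1: 3 transactions
A2: 1 transaction

Answer: 3,1; total 4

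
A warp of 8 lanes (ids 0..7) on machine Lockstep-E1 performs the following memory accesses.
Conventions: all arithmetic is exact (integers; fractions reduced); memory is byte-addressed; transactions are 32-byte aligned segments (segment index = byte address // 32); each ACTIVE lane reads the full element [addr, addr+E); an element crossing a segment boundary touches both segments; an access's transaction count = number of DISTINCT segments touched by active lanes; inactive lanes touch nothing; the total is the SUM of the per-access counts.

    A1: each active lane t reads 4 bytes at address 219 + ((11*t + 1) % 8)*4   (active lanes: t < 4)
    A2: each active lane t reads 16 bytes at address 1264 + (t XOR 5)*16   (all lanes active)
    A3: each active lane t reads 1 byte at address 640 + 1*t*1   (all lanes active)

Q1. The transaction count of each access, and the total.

A1: 2 transactions
A2: 5 transactions
A3: 1 transaction

Answer: 2,5,1; total 8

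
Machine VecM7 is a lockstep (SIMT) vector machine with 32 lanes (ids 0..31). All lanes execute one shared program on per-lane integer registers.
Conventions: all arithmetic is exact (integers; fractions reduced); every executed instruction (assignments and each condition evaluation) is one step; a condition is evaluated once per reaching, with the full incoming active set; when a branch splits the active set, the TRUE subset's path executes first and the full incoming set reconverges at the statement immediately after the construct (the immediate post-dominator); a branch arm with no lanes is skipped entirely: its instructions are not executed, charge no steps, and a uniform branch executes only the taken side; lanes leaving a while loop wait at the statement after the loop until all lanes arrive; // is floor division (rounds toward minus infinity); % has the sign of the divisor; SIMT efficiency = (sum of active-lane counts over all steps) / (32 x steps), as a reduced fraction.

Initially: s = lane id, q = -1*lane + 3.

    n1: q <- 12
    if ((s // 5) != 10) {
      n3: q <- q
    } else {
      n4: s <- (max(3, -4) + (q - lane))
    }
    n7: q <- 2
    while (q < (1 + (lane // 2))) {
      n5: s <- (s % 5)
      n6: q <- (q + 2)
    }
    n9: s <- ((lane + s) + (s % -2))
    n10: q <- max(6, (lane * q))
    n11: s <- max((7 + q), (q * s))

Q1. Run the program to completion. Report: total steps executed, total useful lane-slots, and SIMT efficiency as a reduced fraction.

Answer: 29 steps, 592 useful, 37/58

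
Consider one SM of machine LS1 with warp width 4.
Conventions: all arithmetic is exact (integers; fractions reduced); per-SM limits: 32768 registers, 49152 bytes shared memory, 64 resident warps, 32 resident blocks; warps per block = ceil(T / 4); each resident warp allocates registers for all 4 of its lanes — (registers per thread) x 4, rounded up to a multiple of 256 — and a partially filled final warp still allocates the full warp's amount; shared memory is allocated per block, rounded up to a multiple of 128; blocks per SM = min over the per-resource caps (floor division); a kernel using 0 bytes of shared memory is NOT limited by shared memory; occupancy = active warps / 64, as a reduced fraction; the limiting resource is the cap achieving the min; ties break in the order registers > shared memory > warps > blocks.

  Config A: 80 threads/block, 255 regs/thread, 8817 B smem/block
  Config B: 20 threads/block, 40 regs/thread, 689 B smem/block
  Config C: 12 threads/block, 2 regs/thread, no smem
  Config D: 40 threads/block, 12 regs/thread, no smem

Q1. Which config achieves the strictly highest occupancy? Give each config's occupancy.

occupancies: A 5/16, B 15/16, C 63/64, D 15/16

Answer: C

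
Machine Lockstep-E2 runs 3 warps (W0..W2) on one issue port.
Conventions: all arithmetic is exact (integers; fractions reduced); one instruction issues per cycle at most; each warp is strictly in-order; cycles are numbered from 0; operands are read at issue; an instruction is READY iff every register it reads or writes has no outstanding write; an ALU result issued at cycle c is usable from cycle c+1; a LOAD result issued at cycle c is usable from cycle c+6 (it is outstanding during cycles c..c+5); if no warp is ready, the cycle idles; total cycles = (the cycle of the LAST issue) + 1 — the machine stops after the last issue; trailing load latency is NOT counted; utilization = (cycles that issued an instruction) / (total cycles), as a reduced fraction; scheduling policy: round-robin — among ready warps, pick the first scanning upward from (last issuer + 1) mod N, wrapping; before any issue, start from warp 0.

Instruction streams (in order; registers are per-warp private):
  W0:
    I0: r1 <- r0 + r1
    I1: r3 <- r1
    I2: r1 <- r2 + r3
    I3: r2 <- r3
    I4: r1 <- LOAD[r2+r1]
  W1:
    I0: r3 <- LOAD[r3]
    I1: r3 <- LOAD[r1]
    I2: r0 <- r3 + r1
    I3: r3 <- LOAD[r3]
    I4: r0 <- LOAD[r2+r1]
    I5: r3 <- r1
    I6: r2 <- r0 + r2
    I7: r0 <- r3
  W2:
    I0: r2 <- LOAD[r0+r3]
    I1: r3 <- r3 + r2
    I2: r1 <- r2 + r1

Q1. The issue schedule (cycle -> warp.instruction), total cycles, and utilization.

cycle 0: W0.I0
cycle 1: W1.I0
cycle 2: W2.I0
cycle 3: W0.I1
cycle 4: W0.I2
cycle 5: W0.I3
cycle 6: W0.I4
cycle 7: W1.I1
cycle 8: W2.I1
cycle 9: W2.I2
cycle 10: idle
cycle 11: idle
cycle 12: idle
cycle 13: W1.I2
cycle 14: W1.I3
cycle 15: W1.I4
cycle 16: idle
cycle 17: idle
cycle 18: idle
cycle 19: idle
cycle 20: W1.I5
cycle 21: W1.I6
cycle 22: W1.I7

Answer: 23 cycles, utilization 16/23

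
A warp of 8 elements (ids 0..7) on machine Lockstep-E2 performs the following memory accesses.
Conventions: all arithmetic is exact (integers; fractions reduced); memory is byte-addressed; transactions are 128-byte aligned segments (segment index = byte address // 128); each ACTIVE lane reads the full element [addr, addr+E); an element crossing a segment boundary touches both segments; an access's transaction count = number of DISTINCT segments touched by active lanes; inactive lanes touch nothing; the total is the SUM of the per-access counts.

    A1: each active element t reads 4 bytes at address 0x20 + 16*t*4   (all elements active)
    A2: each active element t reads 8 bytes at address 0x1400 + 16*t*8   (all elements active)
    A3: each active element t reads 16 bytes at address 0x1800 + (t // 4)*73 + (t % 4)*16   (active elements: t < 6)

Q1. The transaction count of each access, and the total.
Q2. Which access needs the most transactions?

A1: 4 transactions
A2: 8 transactions
A3: 1 transaction

Answer: 4,8,1; total 13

Answer: A2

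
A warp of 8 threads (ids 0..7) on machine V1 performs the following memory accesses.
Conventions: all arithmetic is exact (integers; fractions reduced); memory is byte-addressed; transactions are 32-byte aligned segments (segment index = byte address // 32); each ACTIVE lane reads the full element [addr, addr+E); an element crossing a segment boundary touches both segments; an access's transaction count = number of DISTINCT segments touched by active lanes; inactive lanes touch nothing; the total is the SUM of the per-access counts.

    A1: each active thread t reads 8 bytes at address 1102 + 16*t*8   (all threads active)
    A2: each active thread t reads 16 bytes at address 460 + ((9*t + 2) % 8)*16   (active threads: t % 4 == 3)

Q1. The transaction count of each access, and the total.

A1: 8 transactions
A2: 4 transactions

Answer: 8,4; total 12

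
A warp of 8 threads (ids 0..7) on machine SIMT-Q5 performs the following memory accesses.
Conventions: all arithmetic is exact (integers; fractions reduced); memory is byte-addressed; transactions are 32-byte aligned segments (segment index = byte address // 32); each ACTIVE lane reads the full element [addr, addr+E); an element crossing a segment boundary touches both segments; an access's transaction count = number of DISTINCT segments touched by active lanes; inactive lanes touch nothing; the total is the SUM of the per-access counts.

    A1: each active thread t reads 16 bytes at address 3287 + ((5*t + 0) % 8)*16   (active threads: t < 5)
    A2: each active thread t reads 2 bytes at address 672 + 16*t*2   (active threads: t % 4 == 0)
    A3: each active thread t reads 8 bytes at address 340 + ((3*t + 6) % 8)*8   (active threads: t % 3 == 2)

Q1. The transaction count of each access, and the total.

A1: 5 transactions
A2: 2 transactions
A3: 2 transactions

Answer: 5,2,2; total 9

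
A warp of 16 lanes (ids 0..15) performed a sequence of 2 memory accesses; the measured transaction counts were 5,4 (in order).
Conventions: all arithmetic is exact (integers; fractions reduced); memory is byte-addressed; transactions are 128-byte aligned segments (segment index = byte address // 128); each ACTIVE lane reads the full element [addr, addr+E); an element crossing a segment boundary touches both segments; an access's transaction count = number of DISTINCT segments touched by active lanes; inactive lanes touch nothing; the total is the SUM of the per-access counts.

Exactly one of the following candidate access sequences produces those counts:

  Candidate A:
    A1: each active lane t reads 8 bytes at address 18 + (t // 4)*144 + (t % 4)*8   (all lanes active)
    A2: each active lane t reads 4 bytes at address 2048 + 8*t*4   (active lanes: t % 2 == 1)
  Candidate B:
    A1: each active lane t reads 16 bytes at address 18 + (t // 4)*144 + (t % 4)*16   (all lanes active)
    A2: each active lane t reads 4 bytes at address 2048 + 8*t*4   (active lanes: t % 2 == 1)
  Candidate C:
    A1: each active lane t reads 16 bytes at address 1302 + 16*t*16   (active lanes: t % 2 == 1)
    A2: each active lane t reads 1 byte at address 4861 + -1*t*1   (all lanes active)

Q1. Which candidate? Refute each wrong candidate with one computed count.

A: A1 gives 4 transactions, not 5
C: A1 gives 8 transactions, not 5
B: all counts match (5,4)

Answer: B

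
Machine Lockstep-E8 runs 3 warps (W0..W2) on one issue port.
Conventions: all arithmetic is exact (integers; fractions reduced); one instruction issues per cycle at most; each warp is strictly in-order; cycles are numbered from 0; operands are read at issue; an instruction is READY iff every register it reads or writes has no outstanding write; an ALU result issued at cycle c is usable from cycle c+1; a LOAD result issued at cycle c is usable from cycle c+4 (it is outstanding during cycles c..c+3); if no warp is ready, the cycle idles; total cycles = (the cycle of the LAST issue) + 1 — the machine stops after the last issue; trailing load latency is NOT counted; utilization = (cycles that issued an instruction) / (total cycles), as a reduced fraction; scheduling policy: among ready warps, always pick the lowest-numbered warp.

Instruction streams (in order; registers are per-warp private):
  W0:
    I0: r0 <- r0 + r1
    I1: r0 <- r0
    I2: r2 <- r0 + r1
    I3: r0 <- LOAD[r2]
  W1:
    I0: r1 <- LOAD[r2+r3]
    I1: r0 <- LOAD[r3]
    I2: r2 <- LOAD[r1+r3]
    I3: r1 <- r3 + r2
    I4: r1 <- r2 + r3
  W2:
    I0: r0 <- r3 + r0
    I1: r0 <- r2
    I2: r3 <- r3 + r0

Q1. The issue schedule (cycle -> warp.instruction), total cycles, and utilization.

cycle 0: W0.I0
cycle 1: W0.I1
cycle 2: W0.I2
cycle 3: W0.I3
cycle 4: W1.I0
cycle 5: W1.I1
cycle 6: W2.I0
cycle 7: W2.I1
cycle 8: W1.I2
cycle 9: W2.I2
cycle 10: idle
cycle 11: idle
cycle 12: W1.I3
cycle 13: W1.I4

Answer: 14 cycles, utilization 6/7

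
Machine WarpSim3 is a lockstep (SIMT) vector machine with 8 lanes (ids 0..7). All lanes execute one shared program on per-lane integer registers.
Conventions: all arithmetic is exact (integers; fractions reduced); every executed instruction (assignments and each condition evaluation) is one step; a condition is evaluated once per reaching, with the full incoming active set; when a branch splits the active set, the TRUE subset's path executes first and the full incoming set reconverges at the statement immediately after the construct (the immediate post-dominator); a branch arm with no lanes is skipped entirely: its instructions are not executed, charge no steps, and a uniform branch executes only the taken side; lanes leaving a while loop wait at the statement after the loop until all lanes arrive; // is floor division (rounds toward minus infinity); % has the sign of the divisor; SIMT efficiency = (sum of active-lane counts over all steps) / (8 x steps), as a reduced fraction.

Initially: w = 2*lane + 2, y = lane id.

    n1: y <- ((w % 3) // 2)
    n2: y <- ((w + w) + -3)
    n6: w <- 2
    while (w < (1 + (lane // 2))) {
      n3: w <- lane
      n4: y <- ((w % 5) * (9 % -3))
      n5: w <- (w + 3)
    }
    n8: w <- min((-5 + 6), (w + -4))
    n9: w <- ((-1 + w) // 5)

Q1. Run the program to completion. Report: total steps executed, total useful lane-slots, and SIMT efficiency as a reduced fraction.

Answer: 10 steps, 64 useful, 4/5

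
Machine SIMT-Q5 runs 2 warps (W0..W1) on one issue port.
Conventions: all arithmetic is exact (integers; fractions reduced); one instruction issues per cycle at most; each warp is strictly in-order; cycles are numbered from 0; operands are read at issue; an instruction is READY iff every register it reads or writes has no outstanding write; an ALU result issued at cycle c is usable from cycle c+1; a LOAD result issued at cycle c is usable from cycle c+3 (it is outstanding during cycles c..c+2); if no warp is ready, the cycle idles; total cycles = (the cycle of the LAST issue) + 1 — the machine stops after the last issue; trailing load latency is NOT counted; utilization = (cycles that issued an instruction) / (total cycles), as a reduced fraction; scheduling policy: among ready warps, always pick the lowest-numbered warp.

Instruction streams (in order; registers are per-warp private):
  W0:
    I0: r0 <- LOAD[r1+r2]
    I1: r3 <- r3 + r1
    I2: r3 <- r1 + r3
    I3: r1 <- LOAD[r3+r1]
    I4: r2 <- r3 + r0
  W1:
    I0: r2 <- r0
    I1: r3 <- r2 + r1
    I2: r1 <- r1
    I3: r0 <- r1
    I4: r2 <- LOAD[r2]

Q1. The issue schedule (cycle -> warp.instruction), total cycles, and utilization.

cycle 0: W0.I0
cycle 1: W0.I1
cycle 2: W0.I2
cycle 3: W0.I3
cycle 4: W0.I4
cycle 5: W1.I0
cycle 6: W1.I1
cycle 7: W1.I2
cycle 8: W1.I3
cycle 9: W1.I4

Answer: 10 cycles, utilization 1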